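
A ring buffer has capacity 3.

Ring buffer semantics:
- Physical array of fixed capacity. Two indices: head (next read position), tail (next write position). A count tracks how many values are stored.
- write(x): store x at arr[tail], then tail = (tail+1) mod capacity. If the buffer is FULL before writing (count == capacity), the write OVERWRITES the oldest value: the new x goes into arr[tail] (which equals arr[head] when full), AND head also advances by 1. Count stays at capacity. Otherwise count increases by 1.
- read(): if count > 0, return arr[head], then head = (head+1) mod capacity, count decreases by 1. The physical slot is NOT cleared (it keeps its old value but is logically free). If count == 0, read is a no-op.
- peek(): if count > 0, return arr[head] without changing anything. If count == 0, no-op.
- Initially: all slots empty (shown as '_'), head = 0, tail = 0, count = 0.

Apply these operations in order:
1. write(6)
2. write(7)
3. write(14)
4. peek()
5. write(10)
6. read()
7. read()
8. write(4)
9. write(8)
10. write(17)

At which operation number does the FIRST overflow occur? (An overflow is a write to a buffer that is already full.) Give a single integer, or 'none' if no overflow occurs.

Answer: 5

Derivation:
After op 1 (write(6)): arr=[6 _ _] head=0 tail=1 count=1
After op 2 (write(7)): arr=[6 7 _] head=0 tail=2 count=2
After op 3 (write(14)): arr=[6 7 14] head=0 tail=0 count=3
After op 4 (peek()): arr=[6 7 14] head=0 tail=0 count=3
After op 5 (write(10)): arr=[10 7 14] head=1 tail=1 count=3
After op 6 (read()): arr=[10 7 14] head=2 tail=1 count=2
After op 7 (read()): arr=[10 7 14] head=0 tail=1 count=1
After op 8 (write(4)): arr=[10 4 14] head=0 tail=2 count=2
After op 9 (write(8)): arr=[10 4 8] head=0 tail=0 count=3
After op 10 (write(17)): arr=[17 4 8] head=1 tail=1 count=3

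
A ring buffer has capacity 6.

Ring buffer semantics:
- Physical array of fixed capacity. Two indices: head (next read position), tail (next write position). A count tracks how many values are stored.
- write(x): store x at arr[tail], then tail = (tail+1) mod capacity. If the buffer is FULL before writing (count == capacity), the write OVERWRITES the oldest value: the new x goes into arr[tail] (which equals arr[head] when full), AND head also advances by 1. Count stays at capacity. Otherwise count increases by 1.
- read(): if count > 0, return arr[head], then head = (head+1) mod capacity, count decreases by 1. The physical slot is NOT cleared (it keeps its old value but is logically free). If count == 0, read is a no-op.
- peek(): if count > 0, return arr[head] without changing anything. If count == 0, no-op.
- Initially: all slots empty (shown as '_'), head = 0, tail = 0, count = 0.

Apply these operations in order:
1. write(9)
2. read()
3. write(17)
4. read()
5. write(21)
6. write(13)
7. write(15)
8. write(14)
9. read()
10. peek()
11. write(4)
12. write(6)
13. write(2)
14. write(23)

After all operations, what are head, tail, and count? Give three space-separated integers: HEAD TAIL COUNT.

Answer: 4 4 6

Derivation:
After op 1 (write(9)): arr=[9 _ _ _ _ _] head=0 tail=1 count=1
After op 2 (read()): arr=[9 _ _ _ _ _] head=1 tail=1 count=0
After op 3 (write(17)): arr=[9 17 _ _ _ _] head=1 tail=2 count=1
After op 4 (read()): arr=[9 17 _ _ _ _] head=2 tail=2 count=0
After op 5 (write(21)): arr=[9 17 21 _ _ _] head=2 tail=3 count=1
After op 6 (write(13)): arr=[9 17 21 13 _ _] head=2 tail=4 count=2
After op 7 (write(15)): arr=[9 17 21 13 15 _] head=2 tail=5 count=3
After op 8 (write(14)): arr=[9 17 21 13 15 14] head=2 tail=0 count=4
After op 9 (read()): arr=[9 17 21 13 15 14] head=3 tail=0 count=3
After op 10 (peek()): arr=[9 17 21 13 15 14] head=3 tail=0 count=3
After op 11 (write(4)): arr=[4 17 21 13 15 14] head=3 tail=1 count=4
After op 12 (write(6)): arr=[4 6 21 13 15 14] head=3 tail=2 count=5
After op 13 (write(2)): arr=[4 6 2 13 15 14] head=3 tail=3 count=6
After op 14 (write(23)): arr=[4 6 2 23 15 14] head=4 tail=4 count=6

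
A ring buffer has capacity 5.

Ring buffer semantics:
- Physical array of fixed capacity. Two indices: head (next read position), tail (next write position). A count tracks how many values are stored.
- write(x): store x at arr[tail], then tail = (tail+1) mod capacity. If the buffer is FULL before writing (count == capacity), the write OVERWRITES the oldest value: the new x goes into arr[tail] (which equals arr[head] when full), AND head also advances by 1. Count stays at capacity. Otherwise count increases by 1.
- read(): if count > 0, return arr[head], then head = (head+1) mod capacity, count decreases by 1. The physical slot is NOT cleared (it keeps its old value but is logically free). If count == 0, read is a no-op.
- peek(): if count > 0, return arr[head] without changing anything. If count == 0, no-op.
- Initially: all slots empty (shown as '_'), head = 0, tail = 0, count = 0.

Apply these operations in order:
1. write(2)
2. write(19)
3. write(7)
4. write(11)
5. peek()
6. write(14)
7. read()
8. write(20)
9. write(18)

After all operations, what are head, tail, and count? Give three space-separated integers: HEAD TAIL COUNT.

After op 1 (write(2)): arr=[2 _ _ _ _] head=0 tail=1 count=1
After op 2 (write(19)): arr=[2 19 _ _ _] head=0 tail=2 count=2
After op 3 (write(7)): arr=[2 19 7 _ _] head=0 tail=3 count=3
After op 4 (write(11)): arr=[2 19 7 11 _] head=0 tail=4 count=4
After op 5 (peek()): arr=[2 19 7 11 _] head=0 tail=4 count=4
After op 6 (write(14)): arr=[2 19 7 11 14] head=0 tail=0 count=5
After op 7 (read()): arr=[2 19 7 11 14] head=1 tail=0 count=4
After op 8 (write(20)): arr=[20 19 7 11 14] head=1 tail=1 count=5
After op 9 (write(18)): arr=[20 18 7 11 14] head=2 tail=2 count=5

Answer: 2 2 5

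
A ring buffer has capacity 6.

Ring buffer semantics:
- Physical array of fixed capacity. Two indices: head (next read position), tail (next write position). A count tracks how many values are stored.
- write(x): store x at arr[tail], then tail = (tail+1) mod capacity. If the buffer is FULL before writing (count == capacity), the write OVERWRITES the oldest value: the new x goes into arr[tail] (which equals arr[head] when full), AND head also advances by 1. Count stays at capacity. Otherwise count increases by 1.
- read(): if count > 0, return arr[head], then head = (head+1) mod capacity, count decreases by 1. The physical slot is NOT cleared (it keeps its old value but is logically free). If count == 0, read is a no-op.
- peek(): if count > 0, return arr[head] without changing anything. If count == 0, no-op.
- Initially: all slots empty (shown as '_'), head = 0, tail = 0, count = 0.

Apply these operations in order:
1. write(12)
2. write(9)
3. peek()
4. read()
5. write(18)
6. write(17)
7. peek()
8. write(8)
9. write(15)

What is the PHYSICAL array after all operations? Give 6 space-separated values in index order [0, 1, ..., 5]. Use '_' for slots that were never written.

After op 1 (write(12)): arr=[12 _ _ _ _ _] head=0 tail=1 count=1
After op 2 (write(9)): arr=[12 9 _ _ _ _] head=0 tail=2 count=2
After op 3 (peek()): arr=[12 9 _ _ _ _] head=0 tail=2 count=2
After op 4 (read()): arr=[12 9 _ _ _ _] head=1 tail=2 count=1
After op 5 (write(18)): arr=[12 9 18 _ _ _] head=1 tail=3 count=2
After op 6 (write(17)): arr=[12 9 18 17 _ _] head=1 tail=4 count=3
After op 7 (peek()): arr=[12 9 18 17 _ _] head=1 tail=4 count=3
After op 8 (write(8)): arr=[12 9 18 17 8 _] head=1 tail=5 count=4
After op 9 (write(15)): arr=[12 9 18 17 8 15] head=1 tail=0 count=5

Answer: 12 9 18 17 8 15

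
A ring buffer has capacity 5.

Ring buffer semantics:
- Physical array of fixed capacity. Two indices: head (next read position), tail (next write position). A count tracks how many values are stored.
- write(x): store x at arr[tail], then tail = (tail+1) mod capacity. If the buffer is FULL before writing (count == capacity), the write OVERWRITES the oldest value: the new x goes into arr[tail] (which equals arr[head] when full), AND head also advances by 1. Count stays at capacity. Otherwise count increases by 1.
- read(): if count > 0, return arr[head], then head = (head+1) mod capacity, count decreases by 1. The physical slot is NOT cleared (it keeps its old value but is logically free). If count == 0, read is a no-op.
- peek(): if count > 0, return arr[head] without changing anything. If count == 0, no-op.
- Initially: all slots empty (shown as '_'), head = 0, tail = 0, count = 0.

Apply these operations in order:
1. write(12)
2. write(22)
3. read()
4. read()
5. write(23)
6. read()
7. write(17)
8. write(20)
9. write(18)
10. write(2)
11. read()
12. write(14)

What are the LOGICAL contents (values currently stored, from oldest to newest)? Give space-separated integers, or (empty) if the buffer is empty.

After op 1 (write(12)): arr=[12 _ _ _ _] head=0 tail=1 count=1
After op 2 (write(22)): arr=[12 22 _ _ _] head=0 tail=2 count=2
After op 3 (read()): arr=[12 22 _ _ _] head=1 tail=2 count=1
After op 4 (read()): arr=[12 22 _ _ _] head=2 tail=2 count=0
After op 5 (write(23)): arr=[12 22 23 _ _] head=2 tail=3 count=1
After op 6 (read()): arr=[12 22 23 _ _] head=3 tail=3 count=0
After op 7 (write(17)): arr=[12 22 23 17 _] head=3 tail=4 count=1
After op 8 (write(20)): arr=[12 22 23 17 20] head=3 tail=0 count=2
After op 9 (write(18)): arr=[18 22 23 17 20] head=3 tail=1 count=3
After op 10 (write(2)): arr=[18 2 23 17 20] head=3 tail=2 count=4
After op 11 (read()): arr=[18 2 23 17 20] head=4 tail=2 count=3
After op 12 (write(14)): arr=[18 2 14 17 20] head=4 tail=3 count=4

Answer: 20 18 2 14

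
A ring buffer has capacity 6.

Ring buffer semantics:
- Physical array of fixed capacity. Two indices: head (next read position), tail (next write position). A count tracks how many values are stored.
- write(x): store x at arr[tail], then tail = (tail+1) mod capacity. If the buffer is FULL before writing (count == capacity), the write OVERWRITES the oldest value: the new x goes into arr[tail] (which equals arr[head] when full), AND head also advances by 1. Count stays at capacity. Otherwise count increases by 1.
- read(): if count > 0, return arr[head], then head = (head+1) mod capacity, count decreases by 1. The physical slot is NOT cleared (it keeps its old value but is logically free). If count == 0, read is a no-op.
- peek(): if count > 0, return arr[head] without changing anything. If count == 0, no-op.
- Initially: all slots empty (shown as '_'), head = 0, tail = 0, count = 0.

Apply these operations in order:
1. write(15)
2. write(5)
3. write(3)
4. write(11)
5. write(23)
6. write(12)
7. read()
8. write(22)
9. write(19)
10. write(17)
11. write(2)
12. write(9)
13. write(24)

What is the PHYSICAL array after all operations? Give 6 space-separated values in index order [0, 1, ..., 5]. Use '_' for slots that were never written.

Answer: 22 19 17 2 9 24

Derivation:
After op 1 (write(15)): arr=[15 _ _ _ _ _] head=0 tail=1 count=1
After op 2 (write(5)): arr=[15 5 _ _ _ _] head=0 tail=2 count=2
After op 3 (write(3)): arr=[15 5 3 _ _ _] head=0 tail=3 count=3
After op 4 (write(11)): arr=[15 5 3 11 _ _] head=0 tail=4 count=4
After op 5 (write(23)): arr=[15 5 3 11 23 _] head=0 tail=5 count=5
After op 6 (write(12)): arr=[15 5 3 11 23 12] head=0 tail=0 count=6
After op 7 (read()): arr=[15 5 3 11 23 12] head=1 tail=0 count=5
After op 8 (write(22)): arr=[22 5 3 11 23 12] head=1 tail=1 count=6
After op 9 (write(19)): arr=[22 19 3 11 23 12] head=2 tail=2 count=6
After op 10 (write(17)): arr=[22 19 17 11 23 12] head=3 tail=3 count=6
After op 11 (write(2)): arr=[22 19 17 2 23 12] head=4 tail=4 count=6
After op 12 (write(9)): arr=[22 19 17 2 9 12] head=5 tail=5 count=6
After op 13 (write(24)): arr=[22 19 17 2 9 24] head=0 tail=0 count=6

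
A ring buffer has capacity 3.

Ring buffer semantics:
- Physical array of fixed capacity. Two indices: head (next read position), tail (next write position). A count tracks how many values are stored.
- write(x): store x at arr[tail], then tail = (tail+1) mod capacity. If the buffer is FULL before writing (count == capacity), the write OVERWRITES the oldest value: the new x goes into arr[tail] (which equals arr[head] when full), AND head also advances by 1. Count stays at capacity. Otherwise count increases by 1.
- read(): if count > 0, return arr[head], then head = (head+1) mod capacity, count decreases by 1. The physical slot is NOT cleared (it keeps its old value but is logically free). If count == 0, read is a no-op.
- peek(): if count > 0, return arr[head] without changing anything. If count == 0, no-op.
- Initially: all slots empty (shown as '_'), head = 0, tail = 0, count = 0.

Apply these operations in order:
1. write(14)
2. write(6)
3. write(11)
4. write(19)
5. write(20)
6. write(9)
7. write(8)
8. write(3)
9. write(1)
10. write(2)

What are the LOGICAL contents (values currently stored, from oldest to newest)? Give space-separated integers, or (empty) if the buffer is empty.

Answer: 3 1 2

Derivation:
After op 1 (write(14)): arr=[14 _ _] head=0 tail=1 count=1
After op 2 (write(6)): arr=[14 6 _] head=0 tail=2 count=2
After op 3 (write(11)): arr=[14 6 11] head=0 tail=0 count=3
After op 4 (write(19)): arr=[19 6 11] head=1 tail=1 count=3
After op 5 (write(20)): arr=[19 20 11] head=2 tail=2 count=3
After op 6 (write(9)): arr=[19 20 9] head=0 tail=0 count=3
After op 7 (write(8)): arr=[8 20 9] head=1 tail=1 count=3
After op 8 (write(3)): arr=[8 3 9] head=2 tail=2 count=3
After op 9 (write(1)): arr=[8 3 1] head=0 tail=0 count=3
After op 10 (write(2)): arr=[2 3 1] head=1 tail=1 count=3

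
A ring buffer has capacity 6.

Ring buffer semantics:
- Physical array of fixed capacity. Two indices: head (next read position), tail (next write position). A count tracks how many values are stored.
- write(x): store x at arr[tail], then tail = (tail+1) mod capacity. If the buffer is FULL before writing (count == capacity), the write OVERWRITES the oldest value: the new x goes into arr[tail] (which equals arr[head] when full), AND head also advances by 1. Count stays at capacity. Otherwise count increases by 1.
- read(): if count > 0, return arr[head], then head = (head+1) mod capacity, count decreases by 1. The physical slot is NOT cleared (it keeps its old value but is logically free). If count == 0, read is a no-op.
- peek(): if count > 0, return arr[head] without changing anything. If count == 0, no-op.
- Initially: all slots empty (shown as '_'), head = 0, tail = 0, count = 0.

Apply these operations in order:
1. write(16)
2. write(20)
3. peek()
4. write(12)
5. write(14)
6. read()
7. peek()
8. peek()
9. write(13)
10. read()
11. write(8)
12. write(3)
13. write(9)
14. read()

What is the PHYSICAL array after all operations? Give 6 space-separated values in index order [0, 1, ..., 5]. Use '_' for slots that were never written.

After op 1 (write(16)): arr=[16 _ _ _ _ _] head=0 tail=1 count=1
After op 2 (write(20)): arr=[16 20 _ _ _ _] head=0 tail=2 count=2
After op 3 (peek()): arr=[16 20 _ _ _ _] head=0 tail=2 count=2
After op 4 (write(12)): arr=[16 20 12 _ _ _] head=0 tail=3 count=3
After op 5 (write(14)): arr=[16 20 12 14 _ _] head=0 tail=4 count=4
After op 6 (read()): arr=[16 20 12 14 _ _] head=1 tail=4 count=3
After op 7 (peek()): arr=[16 20 12 14 _ _] head=1 tail=4 count=3
After op 8 (peek()): arr=[16 20 12 14 _ _] head=1 tail=4 count=3
After op 9 (write(13)): arr=[16 20 12 14 13 _] head=1 tail=5 count=4
After op 10 (read()): arr=[16 20 12 14 13 _] head=2 tail=5 count=3
After op 11 (write(8)): arr=[16 20 12 14 13 8] head=2 tail=0 count=4
After op 12 (write(3)): arr=[3 20 12 14 13 8] head=2 tail=1 count=5
After op 13 (write(9)): arr=[3 9 12 14 13 8] head=2 tail=2 count=6
After op 14 (read()): arr=[3 9 12 14 13 8] head=3 tail=2 count=5

Answer: 3 9 12 14 13 8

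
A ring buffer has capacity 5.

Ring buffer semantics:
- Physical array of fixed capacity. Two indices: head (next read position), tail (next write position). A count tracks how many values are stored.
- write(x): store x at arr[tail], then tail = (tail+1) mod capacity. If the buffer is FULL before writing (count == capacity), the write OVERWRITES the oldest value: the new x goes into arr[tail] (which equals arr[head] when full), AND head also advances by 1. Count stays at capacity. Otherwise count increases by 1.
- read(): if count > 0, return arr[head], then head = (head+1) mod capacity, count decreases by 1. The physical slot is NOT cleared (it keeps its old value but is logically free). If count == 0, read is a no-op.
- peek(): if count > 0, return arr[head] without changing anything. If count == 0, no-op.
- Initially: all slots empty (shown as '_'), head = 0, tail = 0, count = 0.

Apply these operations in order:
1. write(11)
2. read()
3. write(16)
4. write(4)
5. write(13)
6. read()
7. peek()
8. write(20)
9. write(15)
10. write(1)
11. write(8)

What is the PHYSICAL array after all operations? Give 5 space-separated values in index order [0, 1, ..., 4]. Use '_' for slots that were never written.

Answer: 15 1 8 13 20

Derivation:
After op 1 (write(11)): arr=[11 _ _ _ _] head=0 tail=1 count=1
After op 2 (read()): arr=[11 _ _ _ _] head=1 tail=1 count=0
After op 3 (write(16)): arr=[11 16 _ _ _] head=1 tail=2 count=1
After op 4 (write(4)): arr=[11 16 4 _ _] head=1 tail=3 count=2
After op 5 (write(13)): arr=[11 16 4 13 _] head=1 tail=4 count=3
After op 6 (read()): arr=[11 16 4 13 _] head=2 tail=4 count=2
After op 7 (peek()): arr=[11 16 4 13 _] head=2 tail=4 count=2
After op 8 (write(20)): arr=[11 16 4 13 20] head=2 tail=0 count=3
After op 9 (write(15)): arr=[15 16 4 13 20] head=2 tail=1 count=4
After op 10 (write(1)): arr=[15 1 4 13 20] head=2 tail=2 count=5
After op 11 (write(8)): arr=[15 1 8 13 20] head=3 tail=3 count=5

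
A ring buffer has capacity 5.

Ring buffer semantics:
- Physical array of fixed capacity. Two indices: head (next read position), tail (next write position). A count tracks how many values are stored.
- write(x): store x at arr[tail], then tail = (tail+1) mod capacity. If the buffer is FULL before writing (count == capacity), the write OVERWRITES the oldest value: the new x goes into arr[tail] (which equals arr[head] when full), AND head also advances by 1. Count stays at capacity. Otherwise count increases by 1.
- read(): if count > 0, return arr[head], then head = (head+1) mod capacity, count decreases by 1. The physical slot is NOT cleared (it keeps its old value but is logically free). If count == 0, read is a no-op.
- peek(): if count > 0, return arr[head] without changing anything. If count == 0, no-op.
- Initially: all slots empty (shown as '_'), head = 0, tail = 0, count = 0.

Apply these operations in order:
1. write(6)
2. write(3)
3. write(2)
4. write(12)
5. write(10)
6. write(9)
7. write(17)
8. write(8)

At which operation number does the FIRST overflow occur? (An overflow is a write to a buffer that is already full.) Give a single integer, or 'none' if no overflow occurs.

Answer: 6

Derivation:
After op 1 (write(6)): arr=[6 _ _ _ _] head=0 tail=1 count=1
After op 2 (write(3)): arr=[6 3 _ _ _] head=0 tail=2 count=2
After op 3 (write(2)): arr=[6 3 2 _ _] head=0 tail=3 count=3
After op 4 (write(12)): arr=[6 3 2 12 _] head=0 tail=4 count=4
After op 5 (write(10)): arr=[6 3 2 12 10] head=0 tail=0 count=5
After op 6 (write(9)): arr=[9 3 2 12 10] head=1 tail=1 count=5
After op 7 (write(17)): arr=[9 17 2 12 10] head=2 tail=2 count=5
After op 8 (write(8)): arr=[9 17 8 12 10] head=3 tail=3 count=5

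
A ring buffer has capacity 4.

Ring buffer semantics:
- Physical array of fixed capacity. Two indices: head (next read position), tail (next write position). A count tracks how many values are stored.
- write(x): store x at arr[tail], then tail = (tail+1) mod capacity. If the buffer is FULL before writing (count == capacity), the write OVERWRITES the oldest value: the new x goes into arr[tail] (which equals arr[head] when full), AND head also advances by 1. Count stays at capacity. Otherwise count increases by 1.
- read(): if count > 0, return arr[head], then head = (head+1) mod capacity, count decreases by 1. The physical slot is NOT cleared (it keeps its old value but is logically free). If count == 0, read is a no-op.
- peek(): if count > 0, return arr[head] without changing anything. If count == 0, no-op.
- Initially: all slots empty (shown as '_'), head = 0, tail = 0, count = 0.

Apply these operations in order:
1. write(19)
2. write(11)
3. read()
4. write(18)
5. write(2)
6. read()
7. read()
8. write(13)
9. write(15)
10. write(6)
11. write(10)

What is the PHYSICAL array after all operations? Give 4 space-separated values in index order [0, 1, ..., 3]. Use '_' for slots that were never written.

Answer: 13 15 6 10

Derivation:
After op 1 (write(19)): arr=[19 _ _ _] head=0 tail=1 count=1
After op 2 (write(11)): arr=[19 11 _ _] head=0 tail=2 count=2
After op 3 (read()): arr=[19 11 _ _] head=1 tail=2 count=1
After op 4 (write(18)): arr=[19 11 18 _] head=1 tail=3 count=2
After op 5 (write(2)): arr=[19 11 18 2] head=1 tail=0 count=3
After op 6 (read()): arr=[19 11 18 2] head=2 tail=0 count=2
After op 7 (read()): arr=[19 11 18 2] head=3 tail=0 count=1
After op 8 (write(13)): arr=[13 11 18 2] head=3 tail=1 count=2
After op 9 (write(15)): arr=[13 15 18 2] head=3 tail=2 count=3
After op 10 (write(6)): arr=[13 15 6 2] head=3 tail=3 count=4
After op 11 (write(10)): arr=[13 15 6 10] head=0 tail=0 count=4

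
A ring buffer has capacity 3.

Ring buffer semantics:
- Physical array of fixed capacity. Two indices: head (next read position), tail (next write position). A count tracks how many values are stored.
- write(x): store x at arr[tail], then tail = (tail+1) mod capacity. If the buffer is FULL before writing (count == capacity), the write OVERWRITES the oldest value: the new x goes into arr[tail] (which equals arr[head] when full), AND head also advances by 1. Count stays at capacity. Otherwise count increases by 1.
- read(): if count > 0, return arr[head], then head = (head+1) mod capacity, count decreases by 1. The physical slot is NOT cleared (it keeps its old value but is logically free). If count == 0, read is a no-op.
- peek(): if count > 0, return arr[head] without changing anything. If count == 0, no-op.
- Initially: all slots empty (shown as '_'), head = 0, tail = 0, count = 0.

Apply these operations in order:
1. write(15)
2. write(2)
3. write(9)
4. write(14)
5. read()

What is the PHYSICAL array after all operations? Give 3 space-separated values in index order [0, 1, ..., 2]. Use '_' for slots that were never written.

After op 1 (write(15)): arr=[15 _ _] head=0 tail=1 count=1
After op 2 (write(2)): arr=[15 2 _] head=0 tail=2 count=2
After op 3 (write(9)): arr=[15 2 9] head=0 tail=0 count=3
After op 4 (write(14)): arr=[14 2 9] head=1 tail=1 count=3
After op 5 (read()): arr=[14 2 9] head=2 tail=1 count=2

Answer: 14 2 9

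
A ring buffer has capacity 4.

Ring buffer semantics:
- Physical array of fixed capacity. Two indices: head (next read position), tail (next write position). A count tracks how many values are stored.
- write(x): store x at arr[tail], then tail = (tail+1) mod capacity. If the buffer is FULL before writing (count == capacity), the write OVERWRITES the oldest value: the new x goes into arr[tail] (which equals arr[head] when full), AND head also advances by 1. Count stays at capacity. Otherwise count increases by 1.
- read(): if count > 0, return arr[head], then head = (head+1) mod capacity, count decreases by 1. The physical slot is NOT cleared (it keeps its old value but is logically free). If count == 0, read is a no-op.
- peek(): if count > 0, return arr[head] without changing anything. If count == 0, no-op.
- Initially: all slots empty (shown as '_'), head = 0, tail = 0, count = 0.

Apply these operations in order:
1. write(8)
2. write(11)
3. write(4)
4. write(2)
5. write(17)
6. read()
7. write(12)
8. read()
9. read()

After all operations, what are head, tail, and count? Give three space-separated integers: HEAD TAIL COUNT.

After op 1 (write(8)): arr=[8 _ _ _] head=0 tail=1 count=1
After op 2 (write(11)): arr=[8 11 _ _] head=0 tail=2 count=2
After op 3 (write(4)): arr=[8 11 4 _] head=0 tail=3 count=3
After op 4 (write(2)): arr=[8 11 4 2] head=0 tail=0 count=4
After op 5 (write(17)): arr=[17 11 4 2] head=1 tail=1 count=4
After op 6 (read()): arr=[17 11 4 2] head=2 tail=1 count=3
After op 7 (write(12)): arr=[17 12 4 2] head=2 tail=2 count=4
After op 8 (read()): arr=[17 12 4 2] head=3 tail=2 count=3
After op 9 (read()): arr=[17 12 4 2] head=0 tail=2 count=2

Answer: 0 2 2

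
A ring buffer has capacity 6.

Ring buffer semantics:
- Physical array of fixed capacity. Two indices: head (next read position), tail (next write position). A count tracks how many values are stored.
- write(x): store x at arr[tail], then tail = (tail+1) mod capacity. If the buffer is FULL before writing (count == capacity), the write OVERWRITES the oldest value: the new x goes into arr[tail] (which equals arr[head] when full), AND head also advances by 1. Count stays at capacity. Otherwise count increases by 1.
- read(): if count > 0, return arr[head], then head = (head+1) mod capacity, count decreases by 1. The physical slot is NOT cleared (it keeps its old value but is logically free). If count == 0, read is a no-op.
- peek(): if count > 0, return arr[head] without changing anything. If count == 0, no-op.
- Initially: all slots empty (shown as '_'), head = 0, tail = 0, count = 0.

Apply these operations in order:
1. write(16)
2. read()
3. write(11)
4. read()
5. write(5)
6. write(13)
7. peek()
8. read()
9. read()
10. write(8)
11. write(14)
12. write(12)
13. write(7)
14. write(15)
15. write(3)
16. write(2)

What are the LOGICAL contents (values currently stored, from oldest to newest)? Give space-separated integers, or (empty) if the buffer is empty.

After op 1 (write(16)): arr=[16 _ _ _ _ _] head=0 tail=1 count=1
After op 2 (read()): arr=[16 _ _ _ _ _] head=1 tail=1 count=0
After op 3 (write(11)): arr=[16 11 _ _ _ _] head=1 tail=2 count=1
After op 4 (read()): arr=[16 11 _ _ _ _] head=2 tail=2 count=0
After op 5 (write(5)): arr=[16 11 5 _ _ _] head=2 tail=3 count=1
After op 6 (write(13)): arr=[16 11 5 13 _ _] head=2 tail=4 count=2
After op 7 (peek()): arr=[16 11 5 13 _ _] head=2 tail=4 count=2
After op 8 (read()): arr=[16 11 5 13 _ _] head=3 tail=4 count=1
After op 9 (read()): arr=[16 11 5 13 _ _] head=4 tail=4 count=0
After op 10 (write(8)): arr=[16 11 5 13 8 _] head=4 tail=5 count=1
After op 11 (write(14)): arr=[16 11 5 13 8 14] head=4 tail=0 count=2
After op 12 (write(12)): arr=[12 11 5 13 8 14] head=4 tail=1 count=3
After op 13 (write(7)): arr=[12 7 5 13 8 14] head=4 tail=2 count=4
After op 14 (write(15)): arr=[12 7 15 13 8 14] head=4 tail=3 count=5
After op 15 (write(3)): arr=[12 7 15 3 8 14] head=4 tail=4 count=6
After op 16 (write(2)): arr=[12 7 15 3 2 14] head=5 tail=5 count=6

Answer: 14 12 7 15 3 2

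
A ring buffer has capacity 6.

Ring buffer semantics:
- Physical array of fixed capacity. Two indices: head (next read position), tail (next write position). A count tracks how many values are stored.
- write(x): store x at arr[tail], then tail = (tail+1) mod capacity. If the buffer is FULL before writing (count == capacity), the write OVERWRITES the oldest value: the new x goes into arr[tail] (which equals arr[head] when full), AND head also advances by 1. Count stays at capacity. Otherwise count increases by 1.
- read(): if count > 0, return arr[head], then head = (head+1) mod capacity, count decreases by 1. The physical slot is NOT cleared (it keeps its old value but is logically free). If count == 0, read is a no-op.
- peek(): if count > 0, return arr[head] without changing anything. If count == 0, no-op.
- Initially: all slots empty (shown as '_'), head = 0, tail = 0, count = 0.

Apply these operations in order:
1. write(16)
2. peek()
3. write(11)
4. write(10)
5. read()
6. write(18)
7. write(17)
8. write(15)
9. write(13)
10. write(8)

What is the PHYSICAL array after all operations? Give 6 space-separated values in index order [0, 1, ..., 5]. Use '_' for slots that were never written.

After op 1 (write(16)): arr=[16 _ _ _ _ _] head=0 tail=1 count=1
After op 2 (peek()): arr=[16 _ _ _ _ _] head=0 tail=1 count=1
After op 3 (write(11)): arr=[16 11 _ _ _ _] head=0 tail=2 count=2
After op 4 (write(10)): arr=[16 11 10 _ _ _] head=0 tail=3 count=3
After op 5 (read()): arr=[16 11 10 _ _ _] head=1 tail=3 count=2
After op 6 (write(18)): arr=[16 11 10 18 _ _] head=1 tail=4 count=3
After op 7 (write(17)): arr=[16 11 10 18 17 _] head=1 tail=5 count=4
After op 8 (write(15)): arr=[16 11 10 18 17 15] head=1 tail=0 count=5
After op 9 (write(13)): arr=[13 11 10 18 17 15] head=1 tail=1 count=6
After op 10 (write(8)): arr=[13 8 10 18 17 15] head=2 tail=2 count=6

Answer: 13 8 10 18 17 15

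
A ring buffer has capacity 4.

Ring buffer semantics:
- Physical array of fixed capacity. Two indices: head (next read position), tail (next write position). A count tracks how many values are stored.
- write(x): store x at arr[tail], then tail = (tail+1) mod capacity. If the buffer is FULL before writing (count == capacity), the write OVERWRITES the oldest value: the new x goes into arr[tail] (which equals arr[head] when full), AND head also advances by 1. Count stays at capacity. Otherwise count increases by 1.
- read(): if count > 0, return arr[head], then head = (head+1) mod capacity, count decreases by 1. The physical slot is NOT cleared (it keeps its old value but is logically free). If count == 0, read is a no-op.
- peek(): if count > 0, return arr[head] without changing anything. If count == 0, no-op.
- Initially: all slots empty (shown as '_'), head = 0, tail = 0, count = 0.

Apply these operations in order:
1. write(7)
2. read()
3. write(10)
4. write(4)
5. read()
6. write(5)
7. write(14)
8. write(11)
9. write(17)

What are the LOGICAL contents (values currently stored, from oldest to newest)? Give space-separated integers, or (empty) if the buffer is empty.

After op 1 (write(7)): arr=[7 _ _ _] head=0 tail=1 count=1
After op 2 (read()): arr=[7 _ _ _] head=1 tail=1 count=0
After op 3 (write(10)): arr=[7 10 _ _] head=1 tail=2 count=1
After op 4 (write(4)): arr=[7 10 4 _] head=1 tail=3 count=2
After op 5 (read()): arr=[7 10 4 _] head=2 tail=3 count=1
After op 6 (write(5)): arr=[7 10 4 5] head=2 tail=0 count=2
After op 7 (write(14)): arr=[14 10 4 5] head=2 tail=1 count=3
After op 8 (write(11)): arr=[14 11 4 5] head=2 tail=2 count=4
After op 9 (write(17)): arr=[14 11 17 5] head=3 tail=3 count=4

Answer: 5 14 11 17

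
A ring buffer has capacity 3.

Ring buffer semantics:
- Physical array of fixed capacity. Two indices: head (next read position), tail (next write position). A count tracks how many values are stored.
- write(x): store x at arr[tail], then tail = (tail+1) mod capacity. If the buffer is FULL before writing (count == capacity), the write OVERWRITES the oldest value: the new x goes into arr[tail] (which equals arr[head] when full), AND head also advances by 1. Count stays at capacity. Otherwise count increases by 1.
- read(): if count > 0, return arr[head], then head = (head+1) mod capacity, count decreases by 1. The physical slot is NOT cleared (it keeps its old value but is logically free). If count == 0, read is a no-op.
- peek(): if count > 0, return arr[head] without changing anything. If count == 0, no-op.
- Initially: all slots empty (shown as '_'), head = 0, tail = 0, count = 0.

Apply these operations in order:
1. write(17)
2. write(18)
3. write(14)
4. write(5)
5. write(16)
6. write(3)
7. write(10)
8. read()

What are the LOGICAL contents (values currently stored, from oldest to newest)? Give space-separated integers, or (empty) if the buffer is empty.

Answer: 3 10

Derivation:
After op 1 (write(17)): arr=[17 _ _] head=0 tail=1 count=1
After op 2 (write(18)): arr=[17 18 _] head=0 tail=2 count=2
After op 3 (write(14)): arr=[17 18 14] head=0 tail=0 count=3
After op 4 (write(5)): arr=[5 18 14] head=1 tail=1 count=3
After op 5 (write(16)): arr=[5 16 14] head=2 tail=2 count=3
After op 6 (write(3)): arr=[5 16 3] head=0 tail=0 count=3
After op 7 (write(10)): arr=[10 16 3] head=1 tail=1 count=3
After op 8 (read()): arr=[10 16 3] head=2 tail=1 count=2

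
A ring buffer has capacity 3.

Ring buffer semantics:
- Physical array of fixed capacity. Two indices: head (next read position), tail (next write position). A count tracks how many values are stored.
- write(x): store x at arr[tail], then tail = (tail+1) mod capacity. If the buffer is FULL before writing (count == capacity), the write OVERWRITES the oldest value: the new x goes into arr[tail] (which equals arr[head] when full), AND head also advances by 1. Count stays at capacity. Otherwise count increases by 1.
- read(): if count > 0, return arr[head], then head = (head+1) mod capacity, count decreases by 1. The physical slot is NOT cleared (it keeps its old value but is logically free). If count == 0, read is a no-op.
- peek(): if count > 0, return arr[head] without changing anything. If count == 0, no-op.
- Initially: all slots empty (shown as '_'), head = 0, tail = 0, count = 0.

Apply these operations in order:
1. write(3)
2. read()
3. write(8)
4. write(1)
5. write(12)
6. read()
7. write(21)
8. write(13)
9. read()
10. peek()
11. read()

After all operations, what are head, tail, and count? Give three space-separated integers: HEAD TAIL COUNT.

After op 1 (write(3)): arr=[3 _ _] head=0 tail=1 count=1
After op 2 (read()): arr=[3 _ _] head=1 tail=1 count=0
After op 3 (write(8)): arr=[3 8 _] head=1 tail=2 count=1
After op 4 (write(1)): arr=[3 8 1] head=1 tail=0 count=2
After op 5 (write(12)): arr=[12 8 1] head=1 tail=1 count=3
After op 6 (read()): arr=[12 8 1] head=2 tail=1 count=2
After op 7 (write(21)): arr=[12 21 1] head=2 tail=2 count=3
After op 8 (write(13)): arr=[12 21 13] head=0 tail=0 count=3
After op 9 (read()): arr=[12 21 13] head=1 tail=0 count=2
After op 10 (peek()): arr=[12 21 13] head=1 tail=0 count=2
After op 11 (read()): arr=[12 21 13] head=2 tail=0 count=1

Answer: 2 0 1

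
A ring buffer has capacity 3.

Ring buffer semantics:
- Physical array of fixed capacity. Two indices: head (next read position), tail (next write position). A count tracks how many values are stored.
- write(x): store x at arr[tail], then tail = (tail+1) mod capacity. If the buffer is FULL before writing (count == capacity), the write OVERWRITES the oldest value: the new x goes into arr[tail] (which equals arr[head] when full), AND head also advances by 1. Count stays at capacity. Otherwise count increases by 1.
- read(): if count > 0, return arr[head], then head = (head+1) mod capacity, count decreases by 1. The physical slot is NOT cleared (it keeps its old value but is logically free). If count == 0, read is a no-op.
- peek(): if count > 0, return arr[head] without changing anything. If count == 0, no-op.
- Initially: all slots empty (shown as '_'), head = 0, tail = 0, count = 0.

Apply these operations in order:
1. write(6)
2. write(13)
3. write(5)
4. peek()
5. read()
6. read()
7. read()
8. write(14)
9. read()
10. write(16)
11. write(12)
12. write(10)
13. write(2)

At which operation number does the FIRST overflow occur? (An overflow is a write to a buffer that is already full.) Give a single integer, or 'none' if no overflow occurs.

After op 1 (write(6)): arr=[6 _ _] head=0 tail=1 count=1
After op 2 (write(13)): arr=[6 13 _] head=0 tail=2 count=2
After op 3 (write(5)): arr=[6 13 5] head=0 tail=0 count=3
After op 4 (peek()): arr=[6 13 5] head=0 tail=0 count=3
After op 5 (read()): arr=[6 13 5] head=1 tail=0 count=2
After op 6 (read()): arr=[6 13 5] head=2 tail=0 count=1
After op 7 (read()): arr=[6 13 5] head=0 tail=0 count=0
After op 8 (write(14)): arr=[14 13 5] head=0 tail=1 count=1
After op 9 (read()): arr=[14 13 5] head=1 tail=1 count=0
After op 10 (write(16)): arr=[14 16 5] head=1 tail=2 count=1
After op 11 (write(12)): arr=[14 16 12] head=1 tail=0 count=2
After op 12 (write(10)): arr=[10 16 12] head=1 tail=1 count=3
After op 13 (write(2)): arr=[10 2 12] head=2 tail=2 count=3

Answer: 13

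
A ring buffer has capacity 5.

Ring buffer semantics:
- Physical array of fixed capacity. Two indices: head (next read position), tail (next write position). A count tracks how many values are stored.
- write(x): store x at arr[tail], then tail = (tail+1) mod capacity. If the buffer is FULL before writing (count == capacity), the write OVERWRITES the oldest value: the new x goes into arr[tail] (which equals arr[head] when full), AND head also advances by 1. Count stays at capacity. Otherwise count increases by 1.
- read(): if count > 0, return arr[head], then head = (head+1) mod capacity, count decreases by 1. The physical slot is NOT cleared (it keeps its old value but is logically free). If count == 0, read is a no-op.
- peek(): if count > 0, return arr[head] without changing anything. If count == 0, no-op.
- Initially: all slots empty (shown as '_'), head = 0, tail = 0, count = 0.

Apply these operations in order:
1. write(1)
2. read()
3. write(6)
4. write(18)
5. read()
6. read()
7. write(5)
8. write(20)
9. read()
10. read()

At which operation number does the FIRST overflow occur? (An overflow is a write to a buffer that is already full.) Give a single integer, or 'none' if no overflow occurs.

After op 1 (write(1)): arr=[1 _ _ _ _] head=0 tail=1 count=1
After op 2 (read()): arr=[1 _ _ _ _] head=1 tail=1 count=0
After op 3 (write(6)): arr=[1 6 _ _ _] head=1 tail=2 count=1
After op 4 (write(18)): arr=[1 6 18 _ _] head=1 tail=3 count=2
After op 5 (read()): arr=[1 6 18 _ _] head=2 tail=3 count=1
After op 6 (read()): arr=[1 6 18 _ _] head=3 tail=3 count=0
After op 7 (write(5)): arr=[1 6 18 5 _] head=3 tail=4 count=1
After op 8 (write(20)): arr=[1 6 18 5 20] head=3 tail=0 count=2
After op 9 (read()): arr=[1 6 18 5 20] head=4 tail=0 count=1
After op 10 (read()): arr=[1 6 18 5 20] head=0 tail=0 count=0

Answer: none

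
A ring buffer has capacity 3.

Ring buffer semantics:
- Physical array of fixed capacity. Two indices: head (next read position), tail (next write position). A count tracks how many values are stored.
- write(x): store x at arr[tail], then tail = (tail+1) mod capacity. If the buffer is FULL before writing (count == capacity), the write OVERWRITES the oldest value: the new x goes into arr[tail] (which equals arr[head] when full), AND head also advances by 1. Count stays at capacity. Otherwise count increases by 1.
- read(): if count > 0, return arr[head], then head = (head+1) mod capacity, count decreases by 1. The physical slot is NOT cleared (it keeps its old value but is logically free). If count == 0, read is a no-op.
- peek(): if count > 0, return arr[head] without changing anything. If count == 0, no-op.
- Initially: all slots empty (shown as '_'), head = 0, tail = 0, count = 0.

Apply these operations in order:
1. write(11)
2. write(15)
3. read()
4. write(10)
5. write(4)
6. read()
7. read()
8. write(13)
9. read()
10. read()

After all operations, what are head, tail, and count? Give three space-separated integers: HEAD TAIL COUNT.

Answer: 2 2 0

Derivation:
After op 1 (write(11)): arr=[11 _ _] head=0 tail=1 count=1
After op 2 (write(15)): arr=[11 15 _] head=0 tail=2 count=2
After op 3 (read()): arr=[11 15 _] head=1 tail=2 count=1
After op 4 (write(10)): arr=[11 15 10] head=1 tail=0 count=2
After op 5 (write(4)): arr=[4 15 10] head=1 tail=1 count=3
After op 6 (read()): arr=[4 15 10] head=2 tail=1 count=2
After op 7 (read()): arr=[4 15 10] head=0 tail=1 count=1
After op 8 (write(13)): arr=[4 13 10] head=0 tail=2 count=2
After op 9 (read()): arr=[4 13 10] head=1 tail=2 count=1
After op 10 (read()): arr=[4 13 10] head=2 tail=2 count=0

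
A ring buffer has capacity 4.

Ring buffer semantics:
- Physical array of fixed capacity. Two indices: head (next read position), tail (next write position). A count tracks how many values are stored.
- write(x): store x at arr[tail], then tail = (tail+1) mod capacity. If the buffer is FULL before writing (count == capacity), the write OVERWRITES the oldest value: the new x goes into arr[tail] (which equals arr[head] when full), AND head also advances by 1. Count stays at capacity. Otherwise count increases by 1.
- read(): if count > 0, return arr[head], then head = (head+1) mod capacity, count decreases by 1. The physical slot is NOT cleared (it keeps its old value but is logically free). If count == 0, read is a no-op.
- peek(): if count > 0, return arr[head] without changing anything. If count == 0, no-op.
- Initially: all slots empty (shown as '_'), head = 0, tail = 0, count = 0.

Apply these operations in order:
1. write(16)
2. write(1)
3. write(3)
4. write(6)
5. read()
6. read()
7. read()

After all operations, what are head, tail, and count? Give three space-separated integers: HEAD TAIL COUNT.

After op 1 (write(16)): arr=[16 _ _ _] head=0 tail=1 count=1
After op 2 (write(1)): arr=[16 1 _ _] head=0 tail=2 count=2
After op 3 (write(3)): arr=[16 1 3 _] head=0 tail=3 count=3
After op 4 (write(6)): arr=[16 1 3 6] head=0 tail=0 count=4
After op 5 (read()): arr=[16 1 3 6] head=1 tail=0 count=3
After op 6 (read()): arr=[16 1 3 6] head=2 tail=0 count=2
After op 7 (read()): arr=[16 1 3 6] head=3 tail=0 count=1

Answer: 3 0 1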